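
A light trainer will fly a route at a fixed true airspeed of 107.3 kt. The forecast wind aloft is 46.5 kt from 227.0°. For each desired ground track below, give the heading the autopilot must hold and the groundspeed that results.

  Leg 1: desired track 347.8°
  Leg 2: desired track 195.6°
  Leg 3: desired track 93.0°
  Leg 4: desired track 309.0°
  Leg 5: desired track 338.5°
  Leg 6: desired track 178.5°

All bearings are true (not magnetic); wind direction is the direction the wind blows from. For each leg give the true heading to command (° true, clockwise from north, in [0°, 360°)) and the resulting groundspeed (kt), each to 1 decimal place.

Leg 1: heading=325.9°, groundspeed=123.4 kt
Leg 2: heading=208.6°, groundspeed=64.8 kt
Leg 3: heading=111.2°, groundspeed=134.3 kt
Leg 4: heading=283.6°, groundspeed=90.4 kt
Leg 5: heading=314.7°, groundspeed=115.2 kt
Leg 6: heading=197.4°, groundspeed=70.7 kt

Leg 1: desired track 347.8°; wind correction -21.9° → command heading 325.9°, groundspeed 123.4 kt
Leg 2: desired track 195.6°; wind correction +13.0° → command heading 208.6°, groundspeed 64.8 kt
Leg 3: desired track 93.0°; wind correction +18.2° → command heading 111.2°, groundspeed 134.3 kt
Leg 4: desired track 309.0°; wind correction -25.4° → command heading 283.6°, groundspeed 90.4 kt
Leg 5: desired track 338.5°; wind correction -23.8° → command heading 314.7°, groundspeed 115.2 kt
Leg 6: desired track 178.5°; wind correction +18.9° → command heading 197.4°, groundspeed 70.7 kt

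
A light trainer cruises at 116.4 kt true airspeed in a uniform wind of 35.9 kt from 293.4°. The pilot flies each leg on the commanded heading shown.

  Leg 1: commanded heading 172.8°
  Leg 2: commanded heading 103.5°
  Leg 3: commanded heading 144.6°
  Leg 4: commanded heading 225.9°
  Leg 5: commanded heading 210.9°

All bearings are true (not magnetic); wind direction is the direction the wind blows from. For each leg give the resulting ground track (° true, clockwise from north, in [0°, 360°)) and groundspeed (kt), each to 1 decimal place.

Leg 1: track=159.9°, groundspeed=138.2 kt
Leg 2: track=105.8°, groundspeed=151.9 kt
Leg 3: track=137.4°, groundspeed=148.3 kt
Leg 4: track=208.0°, groundspeed=107.9 kt
Leg 5: track=193.2°, groundspeed=117.2 kt

Leg 1: heading 172.8°; drift -12.9° → track 159.9°, groundspeed 138.2 kt
Leg 2: heading 103.5°; drift +2.3° → track 105.8°, groundspeed 151.9 kt
Leg 3: heading 144.6°; drift -7.2° → track 137.4°, groundspeed 148.3 kt
Leg 4: heading 225.9°; drift -17.9° → track 208.0°, groundspeed 107.9 kt
Leg 5: heading 210.9°; drift -17.7° → track 193.2°, groundspeed 117.2 kt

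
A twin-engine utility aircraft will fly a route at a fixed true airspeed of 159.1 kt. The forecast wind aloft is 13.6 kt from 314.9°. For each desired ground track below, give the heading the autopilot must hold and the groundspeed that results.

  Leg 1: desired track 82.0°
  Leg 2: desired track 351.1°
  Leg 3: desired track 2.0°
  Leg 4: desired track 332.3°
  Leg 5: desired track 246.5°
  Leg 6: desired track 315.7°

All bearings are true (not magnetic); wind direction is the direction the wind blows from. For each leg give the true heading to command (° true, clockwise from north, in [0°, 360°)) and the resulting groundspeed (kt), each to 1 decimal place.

Leg 1: desired track 82.0°; wind correction -3.9° → command heading 78.1°, groundspeed 166.9 kt
Leg 2: desired track 351.1°; wind correction -2.9° → command heading 348.2°, groundspeed 147.9 kt
Leg 3: desired track 2.0°; wind correction -3.6° → command heading 358.4°, groundspeed 149.5 kt
Leg 4: desired track 332.3°; wind correction -1.5° → command heading 330.8°, groundspeed 146.1 kt
Leg 5: desired track 246.5°; wind correction +4.6° → command heading 251.1°, groundspeed 153.6 kt
Leg 6: desired track 315.7°; wind correction -0.1° → command heading 315.6°, groundspeed 145.5 kt

Leg 1: heading=78.1°, groundspeed=166.9 kt
Leg 2: heading=348.2°, groundspeed=147.9 kt
Leg 3: heading=358.4°, groundspeed=149.5 kt
Leg 4: heading=330.8°, groundspeed=146.1 kt
Leg 5: heading=251.1°, groundspeed=153.6 kt
Leg 6: heading=315.6°, groundspeed=145.5 kt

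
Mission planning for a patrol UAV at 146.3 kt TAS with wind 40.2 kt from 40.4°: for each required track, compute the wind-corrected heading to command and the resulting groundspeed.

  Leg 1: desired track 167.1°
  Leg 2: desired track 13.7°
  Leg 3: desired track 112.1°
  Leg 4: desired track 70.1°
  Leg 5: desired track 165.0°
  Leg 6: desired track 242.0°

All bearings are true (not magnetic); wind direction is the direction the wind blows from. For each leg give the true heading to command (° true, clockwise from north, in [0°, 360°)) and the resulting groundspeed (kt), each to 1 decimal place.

Leg 1: desired track 167.1°; wind correction -12.7° → command heading 154.4°, groundspeed 166.7 kt
Leg 2: desired track 13.7°; wind correction +7.1° → command heading 20.8°, groundspeed 109.3 kt
Leg 3: desired track 112.1°; wind correction -15.1° → command heading 97.0°, groundspeed 128.6 kt
Leg 4: desired track 70.1°; wind correction -7.8° → command heading 62.3°, groundspeed 110.0 kt
Leg 5: desired track 165.0°; wind correction -13.1° → command heading 151.9°, groundspeed 165.3 kt
Leg 6: desired track 242.0°; wind correction +5.8° → command heading 247.8°, groundspeed 182.9 kt

Leg 1: heading=154.4°, groundspeed=166.7 kt
Leg 2: heading=20.8°, groundspeed=109.3 kt
Leg 3: heading=97.0°, groundspeed=128.6 kt
Leg 4: heading=62.3°, groundspeed=110.0 kt
Leg 5: heading=151.9°, groundspeed=165.3 kt
Leg 6: heading=247.8°, groundspeed=182.9 kt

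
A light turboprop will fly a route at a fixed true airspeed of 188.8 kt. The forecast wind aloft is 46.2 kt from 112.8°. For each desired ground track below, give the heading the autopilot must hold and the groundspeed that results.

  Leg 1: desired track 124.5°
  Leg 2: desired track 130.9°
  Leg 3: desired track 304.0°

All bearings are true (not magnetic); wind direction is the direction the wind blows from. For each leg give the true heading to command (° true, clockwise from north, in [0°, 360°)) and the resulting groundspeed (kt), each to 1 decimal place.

Leg 1: heading=121.7°, groundspeed=143.3 kt
Leg 2: heading=126.5°, groundspeed=144.3 kt
Leg 3: heading=306.7°, groundspeed=233.9 kt

Leg 1: desired track 124.5°; wind correction -2.8° → command heading 121.7°, groundspeed 143.3 kt
Leg 2: desired track 130.9°; wind correction -4.4° → command heading 126.5°, groundspeed 144.3 kt
Leg 3: desired track 304.0°; wind correction +2.7° → command heading 306.7°, groundspeed 233.9 kt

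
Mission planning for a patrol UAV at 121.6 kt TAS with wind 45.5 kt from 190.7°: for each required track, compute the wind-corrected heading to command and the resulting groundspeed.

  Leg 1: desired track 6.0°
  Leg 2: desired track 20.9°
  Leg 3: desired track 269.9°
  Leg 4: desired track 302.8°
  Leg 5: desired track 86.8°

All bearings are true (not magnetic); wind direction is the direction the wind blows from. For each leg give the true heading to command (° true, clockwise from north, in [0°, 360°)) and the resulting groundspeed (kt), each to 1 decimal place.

Leg 1: desired track 6.0°; wind correction -1.8° → command heading 4.2°, groundspeed 166.9 kt
Leg 2: desired track 20.9°; wind correction +3.8° → command heading 24.7°, groundspeed 166.1 kt
Leg 3: desired track 269.9°; wind correction -21.6° → command heading 248.3°, groundspeed 104.6 kt
Leg 4: desired track 302.8°; wind correction -20.3° → command heading 282.5°, groundspeed 131.2 kt
Leg 5: desired track 86.8°; wind correction +21.3° → command heading 108.1°, groundspeed 124.2 kt

Leg 1: heading=4.2°, groundspeed=166.9 kt
Leg 2: heading=24.7°, groundspeed=166.1 kt
Leg 3: heading=248.3°, groundspeed=104.6 kt
Leg 4: heading=282.5°, groundspeed=131.2 kt
Leg 5: heading=108.1°, groundspeed=124.2 kt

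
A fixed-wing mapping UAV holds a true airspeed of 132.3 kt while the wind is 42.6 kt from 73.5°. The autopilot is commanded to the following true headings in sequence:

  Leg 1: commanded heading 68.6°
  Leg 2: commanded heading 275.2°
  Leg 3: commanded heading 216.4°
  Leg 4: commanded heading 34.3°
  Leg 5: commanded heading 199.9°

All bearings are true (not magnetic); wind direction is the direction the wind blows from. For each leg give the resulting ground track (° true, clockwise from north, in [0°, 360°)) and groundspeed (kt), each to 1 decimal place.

Leg 1: heading 68.6°; drift -2.3° → track 66.3°, groundspeed 89.9 kt
Leg 2: heading 275.2°; drift -5.2° → track 270.0°, groundspeed 172.6 kt
Leg 3: heading 216.4°; drift +8.8° → track 225.2°, groundspeed 168.3 kt
Leg 4: heading 34.3°; drift -15.2° → track 19.1°, groundspeed 102.9 kt
Leg 5: heading 199.9°; drift +12.3° → track 212.2°, groundspeed 161.3 kt

Leg 1: track=66.3°, groundspeed=89.9 kt
Leg 2: track=270.0°, groundspeed=172.6 kt
Leg 3: track=225.2°, groundspeed=168.3 kt
Leg 4: track=19.1°, groundspeed=102.9 kt
Leg 5: track=212.2°, groundspeed=161.3 kt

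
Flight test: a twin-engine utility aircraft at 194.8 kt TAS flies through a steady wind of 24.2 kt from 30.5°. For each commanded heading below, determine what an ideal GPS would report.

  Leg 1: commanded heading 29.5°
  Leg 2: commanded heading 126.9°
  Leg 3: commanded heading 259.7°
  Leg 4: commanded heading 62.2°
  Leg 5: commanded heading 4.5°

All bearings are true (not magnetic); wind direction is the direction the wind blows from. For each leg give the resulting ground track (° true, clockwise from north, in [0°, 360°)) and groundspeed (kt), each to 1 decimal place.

Leg 1: heading 29.5°; drift -0.1° → track 29.4°, groundspeed 170.6 kt
Leg 2: heading 126.9°; drift +6.9° → track 133.8°, groundspeed 199.0 kt
Leg 3: heading 259.7°; drift -5.0° → track 254.7°, groundspeed 211.4 kt
Leg 4: heading 62.2°; drift +4.2° → track 66.4°, groundspeed 174.7 kt
Leg 5: heading 4.5°; drift -3.5° → track 1.0°, groundspeed 173.4 kt

Leg 1: track=29.4°, groundspeed=170.6 kt
Leg 2: track=133.8°, groundspeed=199.0 kt
Leg 3: track=254.7°, groundspeed=211.4 kt
Leg 4: track=66.4°, groundspeed=174.7 kt
Leg 5: track=1.0°, groundspeed=173.4 kt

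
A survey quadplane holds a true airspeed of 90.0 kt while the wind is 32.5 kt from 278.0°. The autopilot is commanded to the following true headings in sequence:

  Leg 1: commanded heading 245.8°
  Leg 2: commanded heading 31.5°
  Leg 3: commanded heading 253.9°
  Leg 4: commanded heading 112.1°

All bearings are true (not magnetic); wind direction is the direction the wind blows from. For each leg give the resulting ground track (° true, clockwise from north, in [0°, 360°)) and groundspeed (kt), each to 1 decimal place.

Leg 1: heading 245.8°; drift -15.5° → track 230.3°, groundspeed 64.9 kt
Leg 2: heading 31.5°; drift +16.1° → track 47.6°, groundspeed 107.2 kt
Leg 3: heading 253.9°; drift -12.4° → track 241.5°, groundspeed 61.8 kt
Leg 4: heading 112.1°; drift -3.7° → track 108.4°, groundspeed 121.8 kt

Leg 1: track=230.3°, groundspeed=64.9 kt
Leg 2: track=47.6°, groundspeed=107.2 kt
Leg 3: track=241.5°, groundspeed=61.8 kt
Leg 4: track=108.4°, groundspeed=121.8 kt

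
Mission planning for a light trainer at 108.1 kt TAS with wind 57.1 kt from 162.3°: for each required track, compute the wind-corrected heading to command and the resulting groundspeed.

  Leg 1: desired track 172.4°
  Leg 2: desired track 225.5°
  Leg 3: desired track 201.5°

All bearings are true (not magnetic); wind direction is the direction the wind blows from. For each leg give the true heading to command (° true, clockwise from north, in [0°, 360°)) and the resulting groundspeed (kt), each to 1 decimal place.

Leg 1: desired track 172.4°; wind correction -5.3° → command heading 167.1°, groundspeed 51.4 kt
Leg 2: desired track 225.5°; wind correction -28.1° → command heading 197.4°, groundspeed 69.6 kt
Leg 3: desired track 201.5°; wind correction -19.5° → command heading 182.0°, groundspeed 57.6 kt

Leg 1: heading=167.1°, groundspeed=51.4 kt
Leg 2: heading=197.4°, groundspeed=69.6 kt
Leg 3: heading=182.0°, groundspeed=57.6 kt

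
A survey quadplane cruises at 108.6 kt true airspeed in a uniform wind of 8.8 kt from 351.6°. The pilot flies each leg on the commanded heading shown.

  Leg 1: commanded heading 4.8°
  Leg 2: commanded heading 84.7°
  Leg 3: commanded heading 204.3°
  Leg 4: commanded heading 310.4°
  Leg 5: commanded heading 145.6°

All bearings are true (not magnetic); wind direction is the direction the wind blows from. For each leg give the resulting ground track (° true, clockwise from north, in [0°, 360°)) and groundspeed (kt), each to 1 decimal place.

Leg 1: heading 4.8°; drift +1.2° → track 6.0°, groundspeed 100.1 kt
Leg 2: heading 84.7°; drift +4.6° → track 89.3°, groundspeed 109.4 kt
Leg 3: heading 204.3°; drift -2.3° → track 202.0°, groundspeed 116.1 kt
Leg 4: heading 310.4°; drift -3.3° → track 307.1°, groundspeed 102.1 kt
Leg 5: heading 145.6°; drift +1.9° → track 147.5°, groundspeed 116.6 kt

Leg 1: track=6.0°, groundspeed=100.1 kt
Leg 2: track=89.3°, groundspeed=109.4 kt
Leg 3: track=202.0°, groundspeed=116.1 kt
Leg 4: track=307.1°, groundspeed=102.1 kt
Leg 5: track=147.5°, groundspeed=116.6 kt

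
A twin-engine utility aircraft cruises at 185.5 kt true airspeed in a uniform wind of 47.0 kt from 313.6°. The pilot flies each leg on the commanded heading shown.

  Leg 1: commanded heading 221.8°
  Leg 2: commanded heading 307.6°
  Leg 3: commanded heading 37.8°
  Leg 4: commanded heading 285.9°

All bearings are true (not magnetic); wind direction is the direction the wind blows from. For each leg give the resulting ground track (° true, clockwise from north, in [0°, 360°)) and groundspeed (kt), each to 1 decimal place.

Leg 1: track=207.7°, groundspeed=192.8 kt
Leg 2: track=305.6°, groundspeed=138.8 kt
Leg 3: track=52.3°, groundspeed=186.7 kt
Leg 4: track=277.3°, groundspeed=145.5 kt

Leg 1: heading 221.8°; drift -14.1° → track 207.7°, groundspeed 192.8 kt
Leg 2: heading 307.6°; drift -2.0° → track 305.6°, groundspeed 138.8 kt
Leg 3: heading 37.8°; drift +14.5° → track 52.3°, groundspeed 186.7 kt
Leg 4: heading 285.9°; drift -8.6° → track 277.3°, groundspeed 145.5 kt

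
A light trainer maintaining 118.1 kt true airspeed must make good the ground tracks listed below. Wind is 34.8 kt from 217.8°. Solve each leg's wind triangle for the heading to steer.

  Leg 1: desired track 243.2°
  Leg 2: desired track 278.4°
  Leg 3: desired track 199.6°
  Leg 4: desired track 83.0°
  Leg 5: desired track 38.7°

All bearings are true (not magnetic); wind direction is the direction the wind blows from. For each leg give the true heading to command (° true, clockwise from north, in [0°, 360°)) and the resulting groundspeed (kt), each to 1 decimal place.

Leg 1: heading=235.9°, groundspeed=85.7 kt
Leg 2: heading=263.5°, groundspeed=97.1 kt
Leg 3: heading=204.9°, groundspeed=84.5 kt
Leg 4: heading=95.1°, groundspeed=140.0 kt
Leg 5: heading=39.0°, groundspeed=152.9 kt

Leg 1: desired track 243.2°; wind correction -7.3° → command heading 235.9°, groundspeed 85.7 kt
Leg 2: desired track 278.4°; wind correction -14.9° → command heading 263.5°, groundspeed 97.1 kt
Leg 3: desired track 199.6°; wind correction +5.3° → command heading 204.9°, groundspeed 84.5 kt
Leg 4: desired track 83.0°; wind correction +12.1° → command heading 95.1°, groundspeed 140.0 kt
Leg 5: desired track 38.7°; wind correction +0.3° → command heading 39.0°, groundspeed 152.9 kt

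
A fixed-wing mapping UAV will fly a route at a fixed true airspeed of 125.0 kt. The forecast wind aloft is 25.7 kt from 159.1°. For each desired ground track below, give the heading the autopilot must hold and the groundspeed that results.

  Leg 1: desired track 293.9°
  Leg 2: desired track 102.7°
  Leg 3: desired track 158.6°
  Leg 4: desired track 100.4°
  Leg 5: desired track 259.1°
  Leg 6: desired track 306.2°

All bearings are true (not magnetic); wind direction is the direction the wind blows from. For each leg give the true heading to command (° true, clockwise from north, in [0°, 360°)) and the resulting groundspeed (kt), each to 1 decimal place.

Leg 1: desired track 293.9°; wind correction -8.4° → command heading 285.5°, groundspeed 141.8 kt
Leg 2: desired track 102.7°; wind correction +9.9° → command heading 112.6°, groundspeed 108.9 kt
Leg 3: desired track 158.6°; wind correction +0.1° → command heading 158.7°, groundspeed 99.3 kt
Leg 4: desired track 100.4°; wind correction +10.1° → command heading 110.5°, groundspeed 109.7 kt
Leg 5: desired track 259.1°; wind correction -11.7° → command heading 247.4°, groundspeed 126.9 kt
Leg 6: desired track 306.2°; wind correction -6.4° → command heading 299.8°, groundspeed 145.8 kt

Leg 1: heading=285.5°, groundspeed=141.8 kt
Leg 2: heading=112.6°, groundspeed=108.9 kt
Leg 3: heading=158.7°, groundspeed=99.3 kt
Leg 4: heading=110.5°, groundspeed=109.7 kt
Leg 5: heading=247.4°, groundspeed=126.9 kt
Leg 6: heading=299.8°, groundspeed=145.8 kt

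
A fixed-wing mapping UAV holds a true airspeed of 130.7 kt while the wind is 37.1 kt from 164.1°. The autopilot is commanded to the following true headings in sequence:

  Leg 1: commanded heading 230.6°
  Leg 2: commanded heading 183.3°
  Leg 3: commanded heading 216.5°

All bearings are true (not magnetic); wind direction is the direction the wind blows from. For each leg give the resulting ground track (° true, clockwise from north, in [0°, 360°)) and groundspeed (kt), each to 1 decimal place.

Leg 1: heading 230.6°; drift +16.4° → track 247.0°, groundspeed 120.8 kt
Leg 2: heading 183.3°; drift +7.3° → track 190.6°, groundspeed 96.4 kt
Leg 3: heading 216.5°; drift +15.2° → track 231.7°, groundspeed 112.0 kt

Leg 1: track=247.0°, groundspeed=120.8 kt
Leg 2: track=190.6°, groundspeed=96.4 kt
Leg 3: track=231.7°, groundspeed=112.0 kt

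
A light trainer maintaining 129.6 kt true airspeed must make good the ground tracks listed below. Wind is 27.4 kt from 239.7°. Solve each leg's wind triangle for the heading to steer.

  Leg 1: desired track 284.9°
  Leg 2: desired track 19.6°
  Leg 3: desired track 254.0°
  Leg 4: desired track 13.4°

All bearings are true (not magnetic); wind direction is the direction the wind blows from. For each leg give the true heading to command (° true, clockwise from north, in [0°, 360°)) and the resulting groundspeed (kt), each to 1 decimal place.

Leg 1: desired track 284.9°; wind correction -8.6° → command heading 276.3°, groundspeed 108.8 kt
Leg 2: desired track 19.6°; wind correction -7.8° → command heading 11.8°, groundspeed 149.4 kt
Leg 3: desired track 254.0°; wind correction -3.0° → command heading 251.0°, groundspeed 102.9 kt
Leg 4: desired track 13.4°; wind correction -8.8° → command heading 4.6°, groundspeed 147.0 kt

Leg 1: heading=276.3°, groundspeed=108.8 kt
Leg 2: heading=11.8°, groundspeed=149.4 kt
Leg 3: heading=251.0°, groundspeed=102.9 kt
Leg 4: heading=4.6°, groundspeed=147.0 kt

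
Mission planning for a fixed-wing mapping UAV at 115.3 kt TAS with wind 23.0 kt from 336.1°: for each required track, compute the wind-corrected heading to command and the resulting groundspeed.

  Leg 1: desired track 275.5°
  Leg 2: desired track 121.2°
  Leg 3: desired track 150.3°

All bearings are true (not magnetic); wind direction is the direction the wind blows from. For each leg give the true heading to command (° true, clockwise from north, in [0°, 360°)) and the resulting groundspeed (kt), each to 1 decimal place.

Leg 1: heading=285.5°, groundspeed=102.3 kt
Leg 2: heading=114.6°, groundspeed=133.4 kt
Leg 3: heading=149.1°, groundspeed=138.2 kt

Leg 1: desired track 275.5°; wind correction +10.0° → command heading 285.5°, groundspeed 102.3 kt
Leg 2: desired track 121.2°; wind correction -6.6° → command heading 114.6°, groundspeed 133.4 kt
Leg 3: desired track 150.3°; wind correction -1.2° → command heading 149.1°, groundspeed 138.2 kt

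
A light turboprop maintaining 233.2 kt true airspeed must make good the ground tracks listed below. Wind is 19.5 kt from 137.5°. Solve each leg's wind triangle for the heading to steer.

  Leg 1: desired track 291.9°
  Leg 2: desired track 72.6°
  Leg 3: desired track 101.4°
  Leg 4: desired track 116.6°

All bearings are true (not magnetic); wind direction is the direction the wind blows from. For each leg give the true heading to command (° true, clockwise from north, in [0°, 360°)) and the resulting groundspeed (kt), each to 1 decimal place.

Leg 1: desired track 291.9°; wind correction -2.1° → command heading 289.8°, groundspeed 250.6 kt
Leg 2: desired track 72.6°; wind correction +4.3° → command heading 76.9°, groundspeed 224.3 kt
Leg 3: desired track 101.4°; wind correction +2.8° → command heading 104.2°, groundspeed 217.2 kt
Leg 4: desired track 116.6°; wind correction +1.7° → command heading 118.3°, groundspeed 214.9 kt

Leg 1: heading=289.8°, groundspeed=250.6 kt
Leg 2: heading=76.9°, groundspeed=224.3 kt
Leg 3: heading=104.2°, groundspeed=217.2 kt
Leg 4: heading=118.3°, groundspeed=214.9 kt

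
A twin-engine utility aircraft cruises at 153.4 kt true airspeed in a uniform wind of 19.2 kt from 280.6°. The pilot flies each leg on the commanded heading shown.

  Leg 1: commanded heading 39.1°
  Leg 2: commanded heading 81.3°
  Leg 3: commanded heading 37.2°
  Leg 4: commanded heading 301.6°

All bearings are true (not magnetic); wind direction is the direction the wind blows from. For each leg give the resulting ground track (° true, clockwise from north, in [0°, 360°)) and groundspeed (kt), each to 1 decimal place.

Leg 1: track=45.0°, groundspeed=163.4 kt
Leg 2: track=83.4°, groundspeed=171.6 kt
Leg 3: track=43.2°, groundspeed=162.9 kt
Leg 4: track=304.5°, groundspeed=135.6 kt

Leg 1: heading 39.1°; drift +5.9° → track 45.0°, groundspeed 163.4 kt
Leg 2: heading 81.3°; drift +2.1° → track 83.4°, groundspeed 171.6 kt
Leg 3: heading 37.2°; drift +6.0° → track 43.2°, groundspeed 162.9 kt
Leg 4: heading 301.6°; drift +2.9° → track 304.5°, groundspeed 135.6 kt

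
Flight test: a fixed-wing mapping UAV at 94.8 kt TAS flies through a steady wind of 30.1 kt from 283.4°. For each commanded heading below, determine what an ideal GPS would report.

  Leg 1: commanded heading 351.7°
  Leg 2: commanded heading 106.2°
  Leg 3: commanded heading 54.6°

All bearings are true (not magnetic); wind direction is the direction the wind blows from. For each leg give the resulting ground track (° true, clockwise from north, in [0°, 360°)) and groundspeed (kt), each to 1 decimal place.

Leg 1: heading 351.7°; drift +18.5° → track 10.2°, groundspeed 88.2 kt
Leg 2: heading 106.2°; drift -0.7° → track 105.5°, groundspeed 124.9 kt
Leg 3: heading 54.6°; drift +11.2° → track 65.8°, groundspeed 116.8 kt

Leg 1: track=10.2°, groundspeed=88.2 kt
Leg 2: track=105.5°, groundspeed=124.9 kt
Leg 3: track=65.8°, groundspeed=116.8 kt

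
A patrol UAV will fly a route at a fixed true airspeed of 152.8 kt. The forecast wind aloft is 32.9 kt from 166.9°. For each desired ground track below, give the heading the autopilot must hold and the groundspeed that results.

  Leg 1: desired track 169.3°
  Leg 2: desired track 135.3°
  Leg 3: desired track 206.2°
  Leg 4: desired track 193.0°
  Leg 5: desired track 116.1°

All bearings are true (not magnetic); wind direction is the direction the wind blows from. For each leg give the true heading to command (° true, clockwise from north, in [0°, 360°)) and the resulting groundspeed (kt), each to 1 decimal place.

Leg 1: desired track 169.3°; wind correction -0.5° → command heading 168.8°, groundspeed 119.9 kt
Leg 2: desired track 135.3°; wind correction +6.5° → command heading 141.8°, groundspeed 123.8 kt
Leg 3: desired track 206.2°; wind correction -7.8° → command heading 198.4°, groundspeed 125.9 kt
Leg 4: desired track 193.0°; wind correction -5.4° → command heading 187.6°, groundspeed 122.6 kt
Leg 5: desired track 116.1°; wind correction +9.6° → command heading 125.7°, groundspeed 129.9 kt

Leg 1: heading=168.8°, groundspeed=119.9 kt
Leg 2: heading=141.8°, groundspeed=123.8 kt
Leg 3: heading=198.4°, groundspeed=125.9 kt
Leg 4: heading=187.6°, groundspeed=122.6 kt
Leg 5: heading=125.7°, groundspeed=129.9 kt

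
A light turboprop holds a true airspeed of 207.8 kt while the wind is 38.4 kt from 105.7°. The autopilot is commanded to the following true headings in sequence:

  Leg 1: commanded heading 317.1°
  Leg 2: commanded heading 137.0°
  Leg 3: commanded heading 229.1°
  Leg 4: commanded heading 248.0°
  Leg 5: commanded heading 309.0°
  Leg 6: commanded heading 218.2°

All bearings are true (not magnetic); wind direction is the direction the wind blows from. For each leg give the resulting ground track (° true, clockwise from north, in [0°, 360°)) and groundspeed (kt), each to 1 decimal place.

Leg 1: track=312.3°, groundspeed=241.4 kt
Leg 2: track=143.5°, groundspeed=176.1 kt
Leg 3: track=237.1°, groundspeed=231.2 kt
Leg 4: track=253.6°, groundspeed=239.3 kt
Leg 5: track=305.4°, groundspeed=243.5 kt
Leg 6: track=227.3°, groundspeed=225.3 kt

Leg 1: heading 317.1°; drift -4.8° → track 312.3°, groundspeed 241.4 kt
Leg 2: heading 137.0°; drift +6.5° → track 143.5°, groundspeed 176.1 kt
Leg 3: heading 229.1°; drift +8.0° → track 237.1°, groundspeed 231.2 kt
Leg 4: heading 248.0°; drift +5.6° → track 253.6°, groundspeed 239.3 kt
Leg 5: heading 309.0°; drift -3.6° → track 305.4°, groundspeed 243.5 kt
Leg 6: heading 218.2°; drift +9.1° → track 227.3°, groundspeed 225.3 kt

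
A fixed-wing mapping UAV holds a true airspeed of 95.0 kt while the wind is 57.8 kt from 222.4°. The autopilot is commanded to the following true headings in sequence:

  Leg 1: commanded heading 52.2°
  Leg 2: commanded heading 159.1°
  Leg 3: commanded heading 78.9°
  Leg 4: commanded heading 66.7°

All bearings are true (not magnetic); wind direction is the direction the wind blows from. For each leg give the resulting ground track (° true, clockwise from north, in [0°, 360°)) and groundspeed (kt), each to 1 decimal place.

Leg 1: heading 52.2°; drift -3.7° → track 48.5°, groundspeed 152.3 kt
Leg 2: heading 159.1°; drift -36.8° → track 122.3°, groundspeed 86.2 kt
Leg 3: heading 78.9°; drift -13.7° → track 65.2°, groundspeed 145.6 kt
Leg 4: heading 66.7°; drift -9.1° → track 57.6°, groundspeed 149.6 kt

Leg 1: track=48.5°, groundspeed=152.3 kt
Leg 2: track=122.3°, groundspeed=86.2 kt
Leg 3: track=65.2°, groundspeed=145.6 kt
Leg 4: track=57.6°, groundspeed=149.6 kt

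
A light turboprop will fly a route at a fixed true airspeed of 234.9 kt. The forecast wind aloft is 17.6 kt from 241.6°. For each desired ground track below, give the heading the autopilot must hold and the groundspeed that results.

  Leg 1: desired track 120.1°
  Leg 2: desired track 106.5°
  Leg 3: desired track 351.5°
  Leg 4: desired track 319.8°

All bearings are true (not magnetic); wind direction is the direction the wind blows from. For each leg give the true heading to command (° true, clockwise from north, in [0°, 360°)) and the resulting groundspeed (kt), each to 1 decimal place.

Leg 1: heading=123.8°, groundspeed=243.6 kt
Leg 2: heading=109.5°, groundspeed=247.0 kt
Leg 3: heading=347.5°, groundspeed=240.3 kt
Leg 4: heading=315.6°, groundspeed=230.7 kt

Leg 1: desired track 120.1°; wind correction +3.7° → command heading 123.8°, groundspeed 243.6 kt
Leg 2: desired track 106.5°; wind correction +3.0° → command heading 109.5°, groundspeed 247.0 kt
Leg 3: desired track 351.5°; wind correction -4.0° → command heading 347.5°, groundspeed 240.3 kt
Leg 4: desired track 319.8°; wind correction -4.2° → command heading 315.6°, groundspeed 230.7 kt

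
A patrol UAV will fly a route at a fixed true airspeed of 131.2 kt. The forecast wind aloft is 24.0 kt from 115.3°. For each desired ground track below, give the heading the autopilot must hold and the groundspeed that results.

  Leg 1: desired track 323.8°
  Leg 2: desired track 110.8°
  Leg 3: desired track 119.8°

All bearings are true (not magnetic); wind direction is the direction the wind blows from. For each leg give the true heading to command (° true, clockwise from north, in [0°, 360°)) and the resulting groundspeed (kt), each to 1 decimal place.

Leg 1: desired track 323.8°; wind correction +5.0° → command heading 328.8°, groundspeed 151.8 kt
Leg 2: desired track 110.8°; wind correction +0.8° → command heading 111.6°, groundspeed 107.3 kt
Leg 3: desired track 119.8°; wind correction -0.8° → command heading 119.0°, groundspeed 107.3 kt

Leg 1: heading=328.8°, groundspeed=151.8 kt
Leg 2: heading=111.6°, groundspeed=107.3 kt
Leg 3: heading=119.0°, groundspeed=107.3 kt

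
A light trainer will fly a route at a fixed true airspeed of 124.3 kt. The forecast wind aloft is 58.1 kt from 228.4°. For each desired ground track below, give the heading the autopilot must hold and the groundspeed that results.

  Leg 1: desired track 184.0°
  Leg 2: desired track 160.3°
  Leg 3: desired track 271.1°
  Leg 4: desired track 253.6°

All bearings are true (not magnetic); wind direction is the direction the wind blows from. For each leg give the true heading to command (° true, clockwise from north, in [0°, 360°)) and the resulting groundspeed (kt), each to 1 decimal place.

Leg 1: heading=203.1°, groundspeed=76.0 kt
Leg 2: heading=186.0°, groundspeed=90.3 kt
Leg 3: heading=252.6°, groundspeed=75.2 kt
Leg 4: heading=242.1°, groundspeed=69.2 kt

Leg 1: desired track 184.0°; wind correction +19.1° → command heading 203.1°, groundspeed 76.0 kt
Leg 2: desired track 160.3°; wind correction +25.7° → command heading 186.0°, groundspeed 90.3 kt
Leg 3: desired track 271.1°; wind correction -18.5° → command heading 252.6°, groundspeed 75.2 kt
Leg 4: desired track 253.6°; wind correction -11.5° → command heading 242.1°, groundspeed 69.2 kt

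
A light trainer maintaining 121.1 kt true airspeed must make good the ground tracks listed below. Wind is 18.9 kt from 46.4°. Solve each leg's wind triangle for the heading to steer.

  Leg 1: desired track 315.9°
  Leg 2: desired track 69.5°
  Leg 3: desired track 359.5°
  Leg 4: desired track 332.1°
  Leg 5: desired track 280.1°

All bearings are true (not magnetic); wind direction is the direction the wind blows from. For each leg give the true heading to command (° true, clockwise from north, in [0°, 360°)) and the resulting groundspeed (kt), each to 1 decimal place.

Leg 1: desired track 315.9°; wind correction +9.0° → command heading 324.9°, groundspeed 119.8 kt
Leg 2: desired track 69.5°; wind correction -3.5° → command heading 66.0°, groundspeed 103.5 kt
Leg 3: desired track 359.5°; wind correction +6.5° → command heading 6.0°, groundspeed 107.4 kt
Leg 4: desired track 332.1°; wind correction +8.6° → command heading 340.7°, groundspeed 114.6 kt
Leg 5: desired track 280.1°; wind correction +7.2° → command heading 287.3°, groundspeed 131.3 kt

Leg 1: heading=324.9°, groundspeed=119.8 kt
Leg 2: heading=66.0°, groundspeed=103.5 kt
Leg 3: heading=6.0°, groundspeed=107.4 kt
Leg 4: heading=340.7°, groundspeed=114.6 kt
Leg 5: heading=287.3°, groundspeed=131.3 kt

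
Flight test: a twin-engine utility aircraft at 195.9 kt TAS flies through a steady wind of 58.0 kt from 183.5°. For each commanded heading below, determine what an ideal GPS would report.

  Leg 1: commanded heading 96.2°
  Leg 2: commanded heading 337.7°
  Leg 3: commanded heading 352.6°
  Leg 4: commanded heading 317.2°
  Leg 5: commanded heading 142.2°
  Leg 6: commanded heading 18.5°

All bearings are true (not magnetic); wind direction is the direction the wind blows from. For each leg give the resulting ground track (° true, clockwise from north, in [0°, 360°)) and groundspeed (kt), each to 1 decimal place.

Leg 1: heading 96.2°; drift -16.7° → track 79.5°, groundspeed 201.7 kt
Leg 2: heading 337.7°; drift +5.8° → track 343.5°, groundspeed 249.4 kt
Leg 3: heading 352.6°; drift +2.5° → track 355.1°, groundspeed 253.1 kt
Leg 4: heading 317.2°; drift +10.1° → track 327.3°, groundspeed 239.7 kt
Leg 5: heading 142.2°; drift -14.1° → track 128.1°, groundspeed 157.1 kt
Leg 6: heading 18.5°; drift -3.4° → track 15.1°, groundspeed 252.4 kt

Leg 1: track=79.5°, groundspeed=201.7 kt
Leg 2: track=343.5°, groundspeed=249.4 kt
Leg 3: track=355.1°, groundspeed=253.1 kt
Leg 4: track=327.3°, groundspeed=239.7 kt
Leg 5: track=128.1°, groundspeed=157.1 kt
Leg 6: track=15.1°, groundspeed=252.4 kt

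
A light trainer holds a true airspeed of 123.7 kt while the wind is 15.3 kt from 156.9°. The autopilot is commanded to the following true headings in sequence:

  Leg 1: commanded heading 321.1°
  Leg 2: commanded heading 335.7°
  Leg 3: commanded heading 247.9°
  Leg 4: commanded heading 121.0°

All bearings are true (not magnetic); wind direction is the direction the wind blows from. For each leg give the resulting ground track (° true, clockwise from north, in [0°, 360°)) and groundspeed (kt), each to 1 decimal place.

Leg 1: track=322.8°, groundspeed=138.5 kt
Leg 2: track=335.8°, groundspeed=139.0 kt
Leg 3: track=254.9°, groundspeed=124.9 kt
Leg 4: track=116.4°, groundspeed=111.7 kt

Leg 1: heading 321.1°; drift +1.7° → track 322.8°, groundspeed 138.5 kt
Leg 2: heading 335.7°; drift +0.1° → track 335.8°, groundspeed 139.0 kt
Leg 3: heading 247.9°; drift +7.0° → track 254.9°, groundspeed 124.9 kt
Leg 4: heading 121.0°; drift -4.6° → track 116.4°, groundspeed 111.7 kt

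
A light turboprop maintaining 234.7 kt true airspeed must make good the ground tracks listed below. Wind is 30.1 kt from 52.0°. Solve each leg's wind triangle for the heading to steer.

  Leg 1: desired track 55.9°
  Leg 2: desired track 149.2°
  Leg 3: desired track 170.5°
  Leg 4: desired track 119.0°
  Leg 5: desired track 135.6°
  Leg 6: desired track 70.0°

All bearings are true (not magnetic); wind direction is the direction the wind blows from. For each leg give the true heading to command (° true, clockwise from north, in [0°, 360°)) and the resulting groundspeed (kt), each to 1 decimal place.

Leg 1: heading=55.4°, groundspeed=204.7 kt
Leg 2: heading=141.9°, groundspeed=236.6 kt
Leg 3: heading=164.0°, groundspeed=247.6 kt
Leg 4: heading=112.2°, groundspeed=221.3 kt
Leg 5: heading=128.3°, groundspeed=229.4 kt
Leg 6: heading=67.7°, groundspeed=205.9 kt

Leg 1: desired track 55.9°; wind correction -0.5° → command heading 55.4°, groundspeed 204.7 kt
Leg 2: desired track 149.2°; wind correction -7.3° → command heading 141.9°, groundspeed 236.6 kt
Leg 3: desired track 170.5°; wind correction -6.5° → command heading 164.0°, groundspeed 247.6 kt
Leg 4: desired track 119.0°; wind correction -6.8° → command heading 112.2°, groundspeed 221.3 kt
Leg 5: desired track 135.6°; wind correction -7.3° → command heading 128.3°, groundspeed 229.4 kt
Leg 6: desired track 70.0°; wind correction -2.3° → command heading 67.7°, groundspeed 205.9 kt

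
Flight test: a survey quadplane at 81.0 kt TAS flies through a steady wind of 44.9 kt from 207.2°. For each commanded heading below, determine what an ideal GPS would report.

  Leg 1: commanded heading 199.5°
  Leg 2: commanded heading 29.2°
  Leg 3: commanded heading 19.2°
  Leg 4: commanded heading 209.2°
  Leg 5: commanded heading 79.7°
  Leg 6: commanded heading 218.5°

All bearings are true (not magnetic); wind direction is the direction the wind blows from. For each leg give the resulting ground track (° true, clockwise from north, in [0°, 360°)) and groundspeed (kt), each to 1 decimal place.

Leg 1: track=190.1°, groundspeed=37.0 kt
Leg 2: track=28.5°, groundspeed=125.9 kt
Leg 3: track=22.1°, groundspeed=125.6 kt
Leg 4: track=211.7°, groundspeed=36.2 kt
Leg 5: track=61.5°, groundspeed=114.0 kt
Leg 6: track=231.9°, groundspeed=38.0 kt

Leg 1: heading 199.5°; drift -9.4° → track 190.1°, groundspeed 37.0 kt
Leg 2: heading 29.2°; drift -0.7° → track 28.5°, groundspeed 125.9 kt
Leg 3: heading 19.2°; drift +2.9° → track 22.1°, groundspeed 125.6 kt
Leg 4: heading 209.2°; drift +2.5° → track 211.7°, groundspeed 36.2 kt
Leg 5: heading 79.7°; drift -18.2° → track 61.5°, groundspeed 114.0 kt
Leg 6: heading 218.5°; drift +13.4° → track 231.9°, groundspeed 38.0 kt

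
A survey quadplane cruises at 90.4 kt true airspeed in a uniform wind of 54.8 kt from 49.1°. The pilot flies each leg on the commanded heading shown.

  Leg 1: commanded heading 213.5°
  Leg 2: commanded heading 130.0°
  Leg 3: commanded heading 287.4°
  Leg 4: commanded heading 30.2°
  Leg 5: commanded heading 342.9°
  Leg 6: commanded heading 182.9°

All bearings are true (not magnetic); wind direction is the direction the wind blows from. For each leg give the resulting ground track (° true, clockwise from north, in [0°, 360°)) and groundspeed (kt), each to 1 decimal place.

Leg 1: heading 213.5°; drift +5.9° → track 219.4°, groundspeed 143.9 kt
Leg 2: heading 130.0°; drift +33.5° → track 163.5°, groundspeed 98.0 kt
Leg 3: heading 287.4°; drift -21.4° → track 266.0°, groundspeed 128.0 kt
Leg 4: heading 30.2°; drift -24.7° → track 5.5°, groundspeed 42.4 kt
Leg 5: heading 342.9°; drift -36.3° → track 306.6°, groundspeed 84.7 kt
Leg 6: heading 182.9°; drift +17.1° → track 200.0°, groundspeed 134.3 kt

Leg 1: track=219.4°, groundspeed=143.9 kt
Leg 2: track=163.5°, groundspeed=98.0 kt
Leg 3: track=266.0°, groundspeed=128.0 kt
Leg 4: track=5.5°, groundspeed=42.4 kt
Leg 5: track=306.6°, groundspeed=84.7 kt
Leg 6: track=200.0°, groundspeed=134.3 kt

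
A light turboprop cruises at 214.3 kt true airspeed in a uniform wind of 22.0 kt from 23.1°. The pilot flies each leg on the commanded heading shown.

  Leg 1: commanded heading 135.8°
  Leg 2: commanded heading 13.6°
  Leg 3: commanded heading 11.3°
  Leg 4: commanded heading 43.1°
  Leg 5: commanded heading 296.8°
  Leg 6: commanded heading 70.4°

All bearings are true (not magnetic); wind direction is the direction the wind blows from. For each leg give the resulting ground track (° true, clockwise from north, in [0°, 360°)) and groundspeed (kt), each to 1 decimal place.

Leg 1: heading 135.8°; drift +5.2° → track 141.0°, groundspeed 223.7 kt
Leg 2: heading 13.6°; drift -1.1° → track 12.5°, groundspeed 192.6 kt
Leg 3: heading 11.3°; drift -1.3° → track 10.0°, groundspeed 192.8 kt
Leg 4: heading 43.1°; drift +2.2° → track 45.3°, groundspeed 193.8 kt
Leg 5: heading 296.8°; drift -5.9° → track 290.9°, groundspeed 214.0 kt
Leg 6: heading 70.4°; drift +4.6° → track 75.0°, groundspeed 200.0 kt

Leg 1: track=141.0°, groundspeed=223.7 kt
Leg 2: track=12.5°, groundspeed=192.6 kt
Leg 3: track=10.0°, groundspeed=192.8 kt
Leg 4: track=45.3°, groundspeed=193.8 kt
Leg 5: track=290.9°, groundspeed=214.0 kt
Leg 6: track=75.0°, groundspeed=200.0 kt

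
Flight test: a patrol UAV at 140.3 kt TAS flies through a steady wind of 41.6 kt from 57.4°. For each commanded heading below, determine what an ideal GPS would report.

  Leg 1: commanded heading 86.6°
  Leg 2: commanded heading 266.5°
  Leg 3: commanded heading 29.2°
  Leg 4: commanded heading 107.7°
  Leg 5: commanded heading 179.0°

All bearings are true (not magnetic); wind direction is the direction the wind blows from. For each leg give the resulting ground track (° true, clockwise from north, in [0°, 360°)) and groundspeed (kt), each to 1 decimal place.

Leg 1: track=97.6°, groundspeed=105.9 kt
Leg 2: track=260.0°, groundspeed=177.8 kt
Leg 3: track=18.5°, groundspeed=105.5 kt
Leg 4: track=123.4°, groundspeed=118.1 kt
Leg 5: track=191.3°, groundspeed=165.9 kt

Leg 1: heading 86.6°; drift +11.0° → track 97.6°, groundspeed 105.9 kt
Leg 2: heading 266.5°; drift -6.5° → track 260.0°, groundspeed 177.8 kt
Leg 3: heading 29.2°; drift -10.7° → track 18.5°, groundspeed 105.5 kt
Leg 4: heading 107.7°; drift +15.7° → track 123.4°, groundspeed 118.1 kt
Leg 5: heading 179.0°; drift +12.3° → track 191.3°, groundspeed 165.9 kt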